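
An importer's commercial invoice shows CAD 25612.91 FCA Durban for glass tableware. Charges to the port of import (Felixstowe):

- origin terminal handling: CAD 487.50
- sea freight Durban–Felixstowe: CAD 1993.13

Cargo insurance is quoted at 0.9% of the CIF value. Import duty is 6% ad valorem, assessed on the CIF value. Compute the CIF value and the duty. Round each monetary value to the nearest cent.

Let C be the CIF value. C = FCA price + pre-shipment costs + freight + 0.9% × C
C − 0.9% × C = 25612.91 + 487.50 + 1993.13
0.991 × C = 28093.54
C = 28093.54 / 0.991 = 28348.68
Insurance premium = 0.9% × 28348.68 = 255.14
Import duty = 28348.68 × 6% = 1700.92

CIF value: CAD 28348.68; import duty: CAD 1700.92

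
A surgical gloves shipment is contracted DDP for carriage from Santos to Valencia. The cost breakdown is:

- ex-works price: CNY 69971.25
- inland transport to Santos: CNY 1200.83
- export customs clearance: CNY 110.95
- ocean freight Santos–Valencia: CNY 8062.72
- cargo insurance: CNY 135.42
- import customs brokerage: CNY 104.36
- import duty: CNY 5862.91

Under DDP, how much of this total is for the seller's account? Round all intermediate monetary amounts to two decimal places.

DDP: the seller bears all costs including import duty.
Seller's account: goods 69971.25 + inland to port 1200.83 + export clearance 110.95 + freight 8062.72 + insurance 135.42 + brokerage 104.36 + duty 5862.91 = 85448.44
Buyer's account: 0.00

Seller's account: CNY 85448.44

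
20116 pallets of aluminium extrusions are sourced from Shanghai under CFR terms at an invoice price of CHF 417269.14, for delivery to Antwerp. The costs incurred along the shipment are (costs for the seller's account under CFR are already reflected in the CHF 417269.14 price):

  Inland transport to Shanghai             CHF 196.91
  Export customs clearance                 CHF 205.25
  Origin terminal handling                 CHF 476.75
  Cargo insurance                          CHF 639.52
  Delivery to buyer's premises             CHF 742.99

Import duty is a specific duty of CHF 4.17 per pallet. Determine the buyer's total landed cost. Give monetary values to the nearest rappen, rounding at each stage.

CFR: the seller pays costs through ocean freight to the destination port, but not insurance.
Already in the invoice (seller's account under CFR): inland to port, export clearance, origin terminal — exclude.
CIF value = CFR price + insurance = 417269.14 + 639.52 = 417908.66
Import duty = 20116 × 4.17 = 83883.72
Buyer bears: insurance 639.52 + delivery 742.99 + duty 83883.72 = 85266.23
Landed cost = invoice 417269.14 + 85266.23 = 502535.37

Total landed cost: CHF 502535.37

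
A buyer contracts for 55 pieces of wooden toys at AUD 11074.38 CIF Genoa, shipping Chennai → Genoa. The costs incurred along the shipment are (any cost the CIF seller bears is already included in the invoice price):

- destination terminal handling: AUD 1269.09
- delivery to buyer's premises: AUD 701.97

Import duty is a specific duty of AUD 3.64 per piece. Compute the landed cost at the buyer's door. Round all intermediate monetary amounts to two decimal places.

CIF: the seller pays costs through ocean freight and marine insurance to the destination port.
The CIF price already equals the CIF value: 11074.38
Import duty = 55 × 3.64 = 200.20
Buyer bears: destination terminal 1269.09 + delivery 701.97 + duty 200.20 = 2171.26
Landed cost = invoice 11074.38 + 2171.26 = 13245.64

Total landed cost: AUD 13245.64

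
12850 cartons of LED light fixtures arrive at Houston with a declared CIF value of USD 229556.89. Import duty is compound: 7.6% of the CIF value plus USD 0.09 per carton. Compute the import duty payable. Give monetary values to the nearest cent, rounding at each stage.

Import duty: USD 18602.82

Ad valorem component: 229556.89 × 7.6% = 17446.32
Specific component: 12850 × 0.09 = 1156.50
Import duty = 17446.32 + 1156.50 = 18602.82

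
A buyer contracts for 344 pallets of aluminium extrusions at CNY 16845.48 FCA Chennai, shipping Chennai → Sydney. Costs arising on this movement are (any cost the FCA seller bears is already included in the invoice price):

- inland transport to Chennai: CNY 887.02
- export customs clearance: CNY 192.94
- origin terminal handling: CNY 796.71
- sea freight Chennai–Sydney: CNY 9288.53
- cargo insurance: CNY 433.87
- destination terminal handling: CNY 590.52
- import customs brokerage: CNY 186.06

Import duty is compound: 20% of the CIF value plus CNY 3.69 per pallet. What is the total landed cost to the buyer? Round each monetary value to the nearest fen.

Total landed cost: CNY 34883.45

FCA: the seller delivers export-cleared goods to the carrier; the buyer bears costs from that point.
Already in the invoice (seller's account under FCA): inland to port, export clearance — exclude.
CIF value = FCA price + origin terminal + freight + insurance = 16845.48 + 796.71 + 9288.53 + 433.87 = 27364.59
Ad valorem component: 27364.59 × 20% = 5472.92
Specific component: 344 × 3.69 = 1269.36
Import duty = 5472.92 + 1269.36 = 6742.28
Buyer bears: origin terminal 796.71 + freight 9288.53 + insurance 433.87 + destination terminal 590.52 + brokerage 186.06 + duty 6742.28 = 18037.97
Landed cost = invoice 16845.48 + 18037.97 = 34883.45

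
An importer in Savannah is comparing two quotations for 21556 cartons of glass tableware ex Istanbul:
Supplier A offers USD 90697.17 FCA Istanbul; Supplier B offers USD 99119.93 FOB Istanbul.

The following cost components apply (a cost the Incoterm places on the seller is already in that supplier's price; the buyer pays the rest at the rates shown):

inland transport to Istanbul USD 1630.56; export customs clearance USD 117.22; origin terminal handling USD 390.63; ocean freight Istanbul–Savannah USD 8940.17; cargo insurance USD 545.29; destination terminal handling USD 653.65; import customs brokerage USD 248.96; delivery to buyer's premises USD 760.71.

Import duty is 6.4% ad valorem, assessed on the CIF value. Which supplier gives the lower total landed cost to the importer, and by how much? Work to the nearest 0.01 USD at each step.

Supplier A is cheaper by USD 8546.18

Supplier A (FCA):
CIF value = FCA price + origin terminal + freight + insurance = 90697.17 + 390.63 + 8940.17 + 545.29 = 100573.26
Import duty = 100573.26 × 6.4% = 6436.69
Buyer bears (A): 390.63 + 8940.17 + 545.29 + 653.65 + 248.96 + 760.71 = 11539.41
Landed cost (A) = invoice 90697.17 + 11539.41 + duty 6436.69 = 108673.27
Supplier B (FOB):
CIF value = FOB price + freight + insurance = 99119.93 + 8940.17 + 545.29 = 108605.39
Import duty = 108605.39 × 6.4% = 6950.74
Buyer bears (B): 8940.17 + 545.29 + 653.65 + 248.96 + 760.71 = 11148.78
Landed cost (B) = invoice 99119.93 + 11148.78 + duty 6950.74 = 117219.45
Difference = |108673.27 − 117219.45| = 8546.18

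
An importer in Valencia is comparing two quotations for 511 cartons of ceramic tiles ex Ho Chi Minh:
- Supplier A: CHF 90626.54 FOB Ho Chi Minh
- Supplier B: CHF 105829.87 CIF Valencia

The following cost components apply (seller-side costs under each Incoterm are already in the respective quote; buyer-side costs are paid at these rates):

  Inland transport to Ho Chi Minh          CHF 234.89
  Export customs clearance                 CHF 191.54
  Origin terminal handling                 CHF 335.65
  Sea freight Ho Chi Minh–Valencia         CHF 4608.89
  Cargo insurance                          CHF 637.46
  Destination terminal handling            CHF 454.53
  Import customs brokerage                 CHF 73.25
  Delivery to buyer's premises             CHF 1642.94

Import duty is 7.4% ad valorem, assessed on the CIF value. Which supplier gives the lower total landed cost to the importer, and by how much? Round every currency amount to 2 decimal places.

Supplier A is cheaper by CHF 10693.80

Supplier A (FOB):
CIF value = FOB price + freight + insurance = 90626.54 + 4608.89 + 637.46 = 95872.89
Import duty = 95872.89 × 7.4% = 7094.59
Buyer bears (A): 4608.89 + 637.46 + 454.53 + 73.25 + 1642.94 = 7417.07
Landed cost (A) = invoice 90626.54 + 7417.07 + duty 7094.59 = 105138.20
Supplier B (CIF):
The CIF price already equals the CIF value: 105829.87
Import duty = 105829.87 × 7.4% = 7831.41
Buyer bears (B): 454.53 + 73.25 + 1642.94 = 2170.72
Landed cost (B) = invoice 105829.87 + 2170.72 + duty 7831.41 = 115832.00
Difference = |105138.20 − 115832.00| = 10693.80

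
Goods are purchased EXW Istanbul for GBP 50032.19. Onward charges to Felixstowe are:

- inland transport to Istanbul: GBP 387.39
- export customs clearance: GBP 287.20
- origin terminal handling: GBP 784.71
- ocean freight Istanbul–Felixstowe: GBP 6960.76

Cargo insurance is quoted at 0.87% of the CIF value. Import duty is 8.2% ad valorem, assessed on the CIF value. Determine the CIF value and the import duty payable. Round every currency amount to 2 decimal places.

Let C be the CIF value. C = EXW price + pre-shipment costs + freight + 0.87% × C
C − 0.87% × C = 50032.19 + 387.39 + 287.20 + 784.71 + 6960.76
0.9913 × C = 58452.25
C = 58452.25 / 0.9913 = 58965.25
Insurance premium = 0.87% × 58965.25 = 513.00
Import duty = 58965.25 × 8.2% = 4835.15

CIF value: GBP 58965.25; import duty: GBP 4835.15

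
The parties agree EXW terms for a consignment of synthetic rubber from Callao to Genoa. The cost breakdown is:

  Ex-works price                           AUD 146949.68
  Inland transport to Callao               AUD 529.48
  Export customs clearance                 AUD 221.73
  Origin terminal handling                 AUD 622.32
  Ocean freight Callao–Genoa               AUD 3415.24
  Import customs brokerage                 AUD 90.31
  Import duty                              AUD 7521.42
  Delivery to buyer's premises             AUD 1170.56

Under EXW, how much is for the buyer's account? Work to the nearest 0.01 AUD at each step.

Buyer's account: AUD 13571.06

EXW: the seller makes goods available at their premises; the buyer bears all onward costs.
Seller's account: goods 146949.68 = 146949.68
Buyer's account: inland to port 529.48 + export clearance 221.73 + origin terminal 622.32 + freight 3415.24 + brokerage 90.31 + duty 7521.42 + delivery 1170.56 = 13571.06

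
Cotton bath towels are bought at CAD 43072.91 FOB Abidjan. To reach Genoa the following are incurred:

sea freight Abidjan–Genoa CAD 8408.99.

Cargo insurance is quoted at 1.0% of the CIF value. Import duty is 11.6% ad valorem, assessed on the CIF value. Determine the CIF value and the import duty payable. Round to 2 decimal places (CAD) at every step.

Let C be the CIF value. C = FOB price + freight + 1.0% × C
C − 1.0% × C = 43072.91 + 8408.99
0.99 × C = 51481.90
C = 51481.90 / 0.99 = 52001.92
Insurance premium = 1.0% × 52001.92 = 520.02
Import duty = 52001.92 × 11.6% = 6032.22

CIF value: CAD 52001.92; import duty: CAD 6032.22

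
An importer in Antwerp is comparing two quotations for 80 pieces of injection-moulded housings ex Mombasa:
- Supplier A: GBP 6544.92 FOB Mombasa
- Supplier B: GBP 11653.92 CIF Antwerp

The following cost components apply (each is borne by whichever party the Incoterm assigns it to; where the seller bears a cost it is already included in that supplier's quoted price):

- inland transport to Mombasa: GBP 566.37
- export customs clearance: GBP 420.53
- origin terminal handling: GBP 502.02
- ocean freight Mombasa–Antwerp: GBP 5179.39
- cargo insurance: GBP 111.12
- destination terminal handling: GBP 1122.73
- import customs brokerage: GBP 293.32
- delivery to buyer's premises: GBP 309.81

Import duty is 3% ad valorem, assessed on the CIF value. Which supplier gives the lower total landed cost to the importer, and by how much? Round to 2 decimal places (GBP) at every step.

Supplier B is cheaper by GBP 186.95

Supplier A (FOB):
CIF value = FOB price + freight + insurance = 6544.92 + 5179.39 + 111.12 = 11835.43
Import duty = 11835.43 × 3% = 355.06
Buyer bears (A): 5179.39 + 111.12 + 1122.73 + 293.32 + 309.81 = 7016.37
Landed cost (A) = invoice 6544.92 + 7016.37 + duty 355.06 = 13916.35
Supplier B (CIF):
The CIF price already equals the CIF value: 11653.92
Import duty = 11653.92 × 3% = 349.62
Buyer bears (B): 1122.73 + 293.32 + 309.81 = 1725.86
Landed cost (B) = invoice 11653.92 + 1725.86 + duty 349.62 = 13729.40
Difference = |13916.35 − 13729.40| = 186.95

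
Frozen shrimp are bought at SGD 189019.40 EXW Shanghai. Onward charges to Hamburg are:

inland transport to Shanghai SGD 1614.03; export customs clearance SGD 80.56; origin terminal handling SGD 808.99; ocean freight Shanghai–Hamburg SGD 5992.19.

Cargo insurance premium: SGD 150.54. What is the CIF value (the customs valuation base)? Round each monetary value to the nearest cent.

CIF value: SGD 197665.71

CIF = EXW price + pre-shipment costs + freight + insurance
CIF = 189019.40 + 1614.03 + 80.56 + 808.99 + 5992.19 + 150.54 = 197665.71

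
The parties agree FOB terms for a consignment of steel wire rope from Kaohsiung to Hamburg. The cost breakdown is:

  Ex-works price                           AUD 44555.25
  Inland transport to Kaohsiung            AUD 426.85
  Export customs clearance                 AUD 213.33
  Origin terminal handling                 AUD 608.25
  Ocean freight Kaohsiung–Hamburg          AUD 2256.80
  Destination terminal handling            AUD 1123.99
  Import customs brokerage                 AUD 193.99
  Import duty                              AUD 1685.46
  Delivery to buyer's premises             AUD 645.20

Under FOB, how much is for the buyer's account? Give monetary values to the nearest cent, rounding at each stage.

FOB: the seller bears costs until goods are on board at the origin port; the buyer bears freight, insurance and all costs thereafter.
Seller's account: goods 44555.25 + inland to port 426.85 + export clearance 213.33 + origin terminal 608.25 = 45803.68
Buyer's account: freight 2256.80 + destination terminal 1123.99 + brokerage 193.99 + duty 1685.46 + delivery 645.20 = 5905.44

Buyer's account: AUD 5905.44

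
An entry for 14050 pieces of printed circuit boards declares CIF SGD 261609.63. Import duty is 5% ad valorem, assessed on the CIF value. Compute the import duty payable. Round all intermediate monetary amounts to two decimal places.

Import duty: SGD 13080.48

Import duty = 261609.63 × 5% = 13080.48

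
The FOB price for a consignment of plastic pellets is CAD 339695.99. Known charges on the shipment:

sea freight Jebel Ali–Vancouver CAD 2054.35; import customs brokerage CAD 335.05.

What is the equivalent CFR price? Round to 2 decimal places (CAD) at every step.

CFR price: CAD 341750.34

Not relevant to the conversion: brokerage — on the buyer under both terms; not part of either seller's price.
From FOB to CFR, the seller additionally bears: freight.
CFR price = 339695.99 + 2054.35 = 341750.34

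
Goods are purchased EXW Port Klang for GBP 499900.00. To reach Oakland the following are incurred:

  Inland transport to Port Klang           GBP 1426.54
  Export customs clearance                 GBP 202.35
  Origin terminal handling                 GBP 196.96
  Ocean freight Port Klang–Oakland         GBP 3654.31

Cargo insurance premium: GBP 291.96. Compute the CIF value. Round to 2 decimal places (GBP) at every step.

CIF value: GBP 505672.12

CIF = EXW price + pre-shipment costs + freight + insurance
CIF = 499900.00 + 1426.54 + 202.35 + 196.96 + 3654.31 + 291.96 = 505672.12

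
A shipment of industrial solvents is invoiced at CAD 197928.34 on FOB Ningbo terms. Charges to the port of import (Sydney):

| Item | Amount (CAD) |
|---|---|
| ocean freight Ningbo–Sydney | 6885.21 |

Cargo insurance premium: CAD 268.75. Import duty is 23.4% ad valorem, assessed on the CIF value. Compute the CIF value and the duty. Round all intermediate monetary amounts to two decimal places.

CIF value: CAD 205082.30; import duty: CAD 47989.26

CIF = FOB price + freight + insurance
CIF = 197928.34 + 6885.21 + 268.75 = 205082.30
Import duty = 205082.30 × 23.4% = 47989.26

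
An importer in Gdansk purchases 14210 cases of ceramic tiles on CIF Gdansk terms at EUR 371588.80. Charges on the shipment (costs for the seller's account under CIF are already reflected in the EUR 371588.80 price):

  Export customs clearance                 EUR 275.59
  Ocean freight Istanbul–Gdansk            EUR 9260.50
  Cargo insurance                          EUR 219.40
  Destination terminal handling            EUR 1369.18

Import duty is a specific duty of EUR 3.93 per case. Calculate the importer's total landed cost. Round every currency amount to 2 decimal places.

Total landed cost: EUR 428803.28

CIF: the seller pays costs through ocean freight and marine insurance to the destination port.
Already in the invoice (seller's account under CIF): export clearance, freight, insurance — exclude.
The CIF price already equals the CIF value: 371588.80
Import duty = 14210 × 3.93 = 55845.30
Buyer bears: destination terminal 1369.18 + duty 55845.30 = 57214.48
Landed cost = invoice 371588.80 + 57214.48 = 428803.28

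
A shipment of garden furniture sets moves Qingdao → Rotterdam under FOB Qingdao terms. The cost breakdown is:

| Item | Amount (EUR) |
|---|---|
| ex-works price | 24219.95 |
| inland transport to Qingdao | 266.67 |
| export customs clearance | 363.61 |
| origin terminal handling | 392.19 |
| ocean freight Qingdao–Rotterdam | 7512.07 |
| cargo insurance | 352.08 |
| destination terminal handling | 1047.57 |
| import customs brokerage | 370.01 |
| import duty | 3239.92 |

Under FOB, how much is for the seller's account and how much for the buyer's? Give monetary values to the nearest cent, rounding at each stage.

Seller: EUR 25242.42; buyer: EUR 12521.65

FOB: the seller bears costs until goods are on board at the origin port; the buyer bears freight, insurance and all costs thereafter.
Seller's account: goods 24219.95 + inland to port 266.67 + export clearance 363.61 + origin terminal 392.19 = 25242.42
Buyer's account: freight 7512.07 + insurance 352.08 + destination terminal 1047.57 + brokerage 370.01 + duty 3239.92 = 12521.65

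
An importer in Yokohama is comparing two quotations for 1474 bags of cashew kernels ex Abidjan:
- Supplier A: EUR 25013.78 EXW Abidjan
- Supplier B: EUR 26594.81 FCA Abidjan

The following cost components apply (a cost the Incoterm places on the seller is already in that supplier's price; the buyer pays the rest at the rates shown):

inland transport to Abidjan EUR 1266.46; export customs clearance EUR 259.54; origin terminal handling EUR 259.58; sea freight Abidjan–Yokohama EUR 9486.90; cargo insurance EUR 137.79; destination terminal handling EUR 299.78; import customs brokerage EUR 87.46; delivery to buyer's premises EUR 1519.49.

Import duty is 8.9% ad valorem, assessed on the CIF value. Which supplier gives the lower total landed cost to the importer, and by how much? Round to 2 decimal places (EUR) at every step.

Supplier A is cheaper by EUR 59.93

Supplier A (EXW):
CIF value = EXW price + inland to port + export clearance + origin terminal + freight + insurance = 25013.78 + 1266.46 + 259.54 + 259.58 + 9486.90 + 137.79 = 36424.05
Import duty = 36424.05 × 8.9% = 3241.74
Buyer bears (A): 1266.46 + 259.54 + 259.58 + 9486.90 + 137.79 + 299.78 + 87.46 + 1519.49 = 13317.00
Landed cost (A) = invoice 25013.78 + 13317.00 + duty 3241.74 = 41572.52
Supplier B (FCA):
CIF value = FCA price + origin terminal + freight + insurance = 26594.81 + 259.58 + 9486.90 + 137.79 = 36479.08
Import duty = 36479.08 × 8.9% = 3246.64
Buyer bears (B): 259.58 + 9486.90 + 137.79 + 299.78 + 87.46 + 1519.49 = 11791.00
Landed cost (B) = invoice 26594.81 + 11791.00 + duty 3246.64 = 41632.45
Difference = |41572.52 − 41632.45| = 59.93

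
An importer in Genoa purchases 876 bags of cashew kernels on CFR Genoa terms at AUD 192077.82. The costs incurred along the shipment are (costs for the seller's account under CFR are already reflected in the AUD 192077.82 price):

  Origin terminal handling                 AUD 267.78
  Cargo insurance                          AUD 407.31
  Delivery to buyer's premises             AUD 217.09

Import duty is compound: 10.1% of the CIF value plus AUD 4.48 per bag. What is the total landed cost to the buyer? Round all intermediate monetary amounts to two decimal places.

Total landed cost: AUD 216067.70

CFR: the seller pays costs through ocean freight to the destination port, but not insurance.
Already in the invoice (seller's account under CFR): origin terminal — exclude.
CIF value = CFR price + insurance = 192077.82 + 407.31 = 192485.13
Ad valorem component: 192485.13 × 10.1% = 19441.00
Specific component: 876 × 4.48 = 3924.48
Import duty = 19441.00 + 3924.48 = 23365.48
Buyer bears: insurance 407.31 + delivery 217.09 + duty 23365.48 = 23989.88
Landed cost = invoice 192077.82 + 23989.88 = 216067.70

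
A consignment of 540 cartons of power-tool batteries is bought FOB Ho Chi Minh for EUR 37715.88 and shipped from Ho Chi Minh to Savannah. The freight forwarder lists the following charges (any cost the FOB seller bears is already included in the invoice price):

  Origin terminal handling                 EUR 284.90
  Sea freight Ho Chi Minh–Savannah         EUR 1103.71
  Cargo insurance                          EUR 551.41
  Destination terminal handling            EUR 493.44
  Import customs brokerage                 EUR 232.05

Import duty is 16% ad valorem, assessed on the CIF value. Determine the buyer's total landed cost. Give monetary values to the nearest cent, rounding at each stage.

FOB: the seller bears costs until goods are on board at the origin port; the buyer bears freight, insurance and all costs thereafter.
Already in the invoice (seller's account under FOB): origin terminal — exclude.
CIF value = FOB price + freight + insurance = 37715.88 + 1103.71 + 551.41 = 39371.00
Import duty = 39371.00 × 16% = 6299.36
Buyer bears: freight 1103.71 + insurance 551.41 + destination terminal 493.44 + brokerage 232.05 + duty 6299.36 = 8679.97
Landed cost = invoice 37715.88 + 8679.97 = 46395.85

Total landed cost: EUR 46395.85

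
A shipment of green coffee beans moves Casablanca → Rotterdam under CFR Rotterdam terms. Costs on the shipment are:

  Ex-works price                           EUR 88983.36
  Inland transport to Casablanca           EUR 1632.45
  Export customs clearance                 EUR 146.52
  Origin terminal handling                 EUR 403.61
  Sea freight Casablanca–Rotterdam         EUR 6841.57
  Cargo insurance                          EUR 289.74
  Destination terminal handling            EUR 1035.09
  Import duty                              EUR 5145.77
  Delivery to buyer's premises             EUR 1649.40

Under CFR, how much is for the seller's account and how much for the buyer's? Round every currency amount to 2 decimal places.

Seller: EUR 98007.51; buyer: EUR 8120.00

CFR: the seller pays costs through ocean freight to the destination port, but not insurance.
Seller's account: goods 88983.36 + inland to port 1632.45 + export clearance 146.52 + origin terminal 403.61 + freight 6841.57 = 98007.51
Buyer's account: insurance 289.74 + destination terminal 1035.09 + duty 5145.77 + delivery 1649.40 = 8120.00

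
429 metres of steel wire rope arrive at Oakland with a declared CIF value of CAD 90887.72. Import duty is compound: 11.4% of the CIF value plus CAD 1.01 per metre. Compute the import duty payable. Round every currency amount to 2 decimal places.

Ad valorem component: 90887.72 × 11.4% = 10361.20
Specific component: 429 × 1.01 = 433.29
Import duty = 10361.20 + 433.29 = 10794.49

Import duty: CAD 10794.49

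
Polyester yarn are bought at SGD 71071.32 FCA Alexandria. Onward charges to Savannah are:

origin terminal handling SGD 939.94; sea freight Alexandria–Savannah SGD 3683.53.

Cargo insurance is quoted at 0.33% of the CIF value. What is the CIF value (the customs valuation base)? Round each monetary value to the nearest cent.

CIF value: SGD 75945.41

Let C be the CIF value. C = FCA price + pre-shipment costs + freight + 0.33% × C
C − 0.33% × C = 71071.32 + 939.94 + 3683.53
0.9967 × C = 75694.79
C = 75694.79 / 0.9967 = 75945.41
Insurance premium = 0.33% × 75945.41 = 250.62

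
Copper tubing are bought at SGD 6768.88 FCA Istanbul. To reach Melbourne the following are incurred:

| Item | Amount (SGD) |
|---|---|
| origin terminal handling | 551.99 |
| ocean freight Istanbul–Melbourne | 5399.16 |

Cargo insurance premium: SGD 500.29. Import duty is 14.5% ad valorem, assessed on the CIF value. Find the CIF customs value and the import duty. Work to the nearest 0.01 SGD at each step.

CIF value: SGD 13220.32; import duty: SGD 1916.95

CIF = FCA price + pre-shipment costs + freight + insurance
CIF = 6768.88 + 551.99 + 5399.16 + 500.29 = 13220.32
Import duty = 13220.32 × 14.5% = 1916.95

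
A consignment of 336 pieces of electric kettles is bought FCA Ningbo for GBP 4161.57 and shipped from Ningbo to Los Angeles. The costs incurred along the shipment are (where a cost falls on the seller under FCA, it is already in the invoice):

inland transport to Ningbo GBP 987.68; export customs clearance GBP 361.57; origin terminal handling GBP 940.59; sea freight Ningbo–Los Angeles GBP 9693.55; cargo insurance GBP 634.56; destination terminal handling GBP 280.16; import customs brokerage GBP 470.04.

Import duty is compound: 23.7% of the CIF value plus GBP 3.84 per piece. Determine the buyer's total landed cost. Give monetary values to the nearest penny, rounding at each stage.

Total landed cost: GBP 21127.68

FCA: the seller delivers export-cleared goods to the carrier; the buyer bears costs from that point.
Already in the invoice (seller's account under FCA): inland to port, export clearance — exclude.
CIF value = FCA price + origin terminal + freight + insurance = 4161.57 + 940.59 + 9693.55 + 634.56 = 15430.27
Ad valorem component: 15430.27 × 23.7% = 3656.97
Specific component: 336 × 3.84 = 1290.24
Import duty = 3656.97 + 1290.24 = 4947.21
Buyer bears: origin terminal 940.59 + freight 9693.55 + insurance 634.56 + destination terminal 280.16 + brokerage 470.04 + duty 4947.21 = 16966.11
Landed cost = invoice 4161.57 + 16966.11 = 21127.68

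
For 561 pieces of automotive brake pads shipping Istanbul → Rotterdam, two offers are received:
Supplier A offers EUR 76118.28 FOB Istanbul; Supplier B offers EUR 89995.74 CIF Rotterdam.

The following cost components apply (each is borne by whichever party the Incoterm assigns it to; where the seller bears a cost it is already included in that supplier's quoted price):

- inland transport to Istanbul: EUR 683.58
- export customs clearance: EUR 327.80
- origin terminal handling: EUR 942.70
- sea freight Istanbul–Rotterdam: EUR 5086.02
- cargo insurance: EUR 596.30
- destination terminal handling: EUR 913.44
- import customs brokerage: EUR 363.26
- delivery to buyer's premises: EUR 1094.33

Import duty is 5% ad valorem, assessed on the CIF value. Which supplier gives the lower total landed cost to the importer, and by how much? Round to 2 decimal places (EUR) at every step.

Supplier A (FOB):
CIF value = FOB price + freight + insurance = 76118.28 + 5086.02 + 596.30 = 81800.60
Import duty = 81800.60 × 5% = 4090.03
Buyer bears (A): 5086.02 + 596.30 + 913.44 + 363.26 + 1094.33 = 8053.35
Landed cost (A) = invoice 76118.28 + 8053.35 + duty 4090.03 = 88261.66
Supplier B (CIF):
The CIF price already equals the CIF value: 89995.74
Import duty = 89995.74 × 5% = 4499.79
Buyer bears (B): 913.44 + 363.26 + 1094.33 = 2371.03
Landed cost (B) = invoice 89995.74 + 2371.03 + duty 4499.79 = 96866.56
Difference = |88261.66 − 96866.56| = 8604.90

Supplier A is cheaper by EUR 8604.90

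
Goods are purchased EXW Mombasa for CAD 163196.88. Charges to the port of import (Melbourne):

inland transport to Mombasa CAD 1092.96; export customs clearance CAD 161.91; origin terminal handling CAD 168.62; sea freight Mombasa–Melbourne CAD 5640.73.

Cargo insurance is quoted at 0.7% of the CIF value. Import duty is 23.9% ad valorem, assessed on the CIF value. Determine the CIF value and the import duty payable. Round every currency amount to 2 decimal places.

Let C be the CIF value. C = EXW price + pre-shipment costs + freight + 0.7% × C
C − 0.7% × C = 163196.88 + 1092.96 + 161.91 + 168.62 + 5640.73
0.993 × C = 170261.10
C = 170261.10 / 0.993 = 171461.33
Insurance premium = 0.7% × 171461.33 = 1200.23
Import duty = 171461.33 × 23.9% = 40979.26

CIF value: CAD 171461.33; import duty: CAD 40979.26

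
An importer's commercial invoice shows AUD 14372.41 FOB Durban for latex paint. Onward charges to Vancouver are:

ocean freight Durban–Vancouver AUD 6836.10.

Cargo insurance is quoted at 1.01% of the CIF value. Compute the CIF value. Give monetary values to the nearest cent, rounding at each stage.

Let C be the CIF value. C = FOB price + freight + 1.01% × C
C − 1.01% × C = 14372.41 + 6836.10
0.9899 × C = 21208.51
C = 21208.51 / 0.9899 = 21424.90
Insurance premium = 1.01% × 21424.90 = 216.39

CIF value: AUD 21424.90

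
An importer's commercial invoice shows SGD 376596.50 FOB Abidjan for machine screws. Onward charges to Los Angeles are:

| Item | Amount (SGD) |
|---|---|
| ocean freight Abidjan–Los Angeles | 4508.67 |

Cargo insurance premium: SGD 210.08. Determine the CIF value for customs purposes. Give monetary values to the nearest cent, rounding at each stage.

CIF = FOB price + freight + insurance
CIF = 376596.50 + 4508.67 + 210.08 = 381315.25

CIF value: SGD 381315.25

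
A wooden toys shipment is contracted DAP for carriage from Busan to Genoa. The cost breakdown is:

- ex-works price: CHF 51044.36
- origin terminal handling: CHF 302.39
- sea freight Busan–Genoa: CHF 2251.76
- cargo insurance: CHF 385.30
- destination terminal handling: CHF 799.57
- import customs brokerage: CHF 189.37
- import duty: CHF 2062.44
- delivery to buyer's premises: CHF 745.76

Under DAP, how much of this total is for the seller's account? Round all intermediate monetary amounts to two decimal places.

DAP: the seller bears all costs to the named destination except import duty and clearance.
Seller's account: goods 51044.36 + origin terminal 302.39 + freight 2251.76 + insurance 385.30 + destination terminal 799.57 + delivery 745.76 = 55529.14
Buyer's account: brokerage 189.37 + duty 2062.44 = 2251.81

Seller's account: CHF 55529.14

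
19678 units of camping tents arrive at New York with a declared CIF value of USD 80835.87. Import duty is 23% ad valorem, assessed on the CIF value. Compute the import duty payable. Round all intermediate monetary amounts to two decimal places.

Import duty: USD 18592.25

Import duty = 80835.87 × 23% = 18592.25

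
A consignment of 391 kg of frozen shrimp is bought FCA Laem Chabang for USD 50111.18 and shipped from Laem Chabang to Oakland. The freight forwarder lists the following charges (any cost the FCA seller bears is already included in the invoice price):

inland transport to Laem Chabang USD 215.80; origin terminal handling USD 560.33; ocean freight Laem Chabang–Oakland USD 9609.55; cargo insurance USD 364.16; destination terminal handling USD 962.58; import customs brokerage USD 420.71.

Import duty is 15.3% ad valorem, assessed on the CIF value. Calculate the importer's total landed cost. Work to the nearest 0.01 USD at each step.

FCA: the seller delivers export-cleared goods to the carrier; the buyer bears costs from that point.
Already in the invoice (seller's account under FCA): inland to port — exclude.
CIF value = FCA price + origin terminal + freight + insurance = 50111.18 + 560.33 + 9609.55 + 364.16 = 60645.22
Import duty = 60645.22 × 15.3% = 9278.72
Buyer bears: origin terminal 560.33 + freight 9609.55 + insurance 364.16 + destination terminal 962.58 + brokerage 420.71 + duty 9278.72 = 21196.05
Landed cost = invoice 50111.18 + 21196.05 = 71307.23

Total landed cost: USD 71307.23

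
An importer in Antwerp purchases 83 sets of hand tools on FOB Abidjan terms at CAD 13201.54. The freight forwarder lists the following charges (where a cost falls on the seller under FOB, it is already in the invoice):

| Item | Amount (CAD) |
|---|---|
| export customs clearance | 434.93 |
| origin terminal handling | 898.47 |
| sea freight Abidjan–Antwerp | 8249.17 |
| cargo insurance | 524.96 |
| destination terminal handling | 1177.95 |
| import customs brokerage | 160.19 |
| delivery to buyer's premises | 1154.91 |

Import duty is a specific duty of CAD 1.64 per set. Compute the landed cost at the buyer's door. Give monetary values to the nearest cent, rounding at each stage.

FOB: the seller bears costs until goods are on board at the origin port; the buyer bears freight, insurance and all costs thereafter.
Already in the invoice (seller's account under FOB): export clearance, origin terminal — exclude.
CIF value = FOB price + freight + insurance = 13201.54 + 8249.17 + 524.96 = 21975.67
Import duty = 83 × 1.64 = 136.12
Buyer bears: freight 8249.17 + insurance 524.96 + destination terminal 1177.95 + brokerage 160.19 + delivery 1154.91 + duty 136.12 = 11403.30
Landed cost = invoice 13201.54 + 11403.30 = 24604.84

Total landed cost: CAD 24604.84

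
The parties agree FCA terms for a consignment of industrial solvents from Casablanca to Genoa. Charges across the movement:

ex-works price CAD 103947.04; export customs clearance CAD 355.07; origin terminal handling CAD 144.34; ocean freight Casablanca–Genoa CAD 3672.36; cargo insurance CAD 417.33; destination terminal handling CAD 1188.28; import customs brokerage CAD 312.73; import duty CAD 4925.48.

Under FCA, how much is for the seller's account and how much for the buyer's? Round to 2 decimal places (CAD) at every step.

FCA: the seller delivers export-cleared goods to the carrier; the buyer bears costs from that point.
Seller's account: goods 103947.04 + export clearance 355.07 = 104302.11
Buyer's account: origin terminal 144.34 + freight 3672.36 + insurance 417.33 + destination terminal 1188.28 + brokerage 312.73 + duty 4925.48 = 10660.52

Seller: CAD 104302.11; buyer: CAD 10660.52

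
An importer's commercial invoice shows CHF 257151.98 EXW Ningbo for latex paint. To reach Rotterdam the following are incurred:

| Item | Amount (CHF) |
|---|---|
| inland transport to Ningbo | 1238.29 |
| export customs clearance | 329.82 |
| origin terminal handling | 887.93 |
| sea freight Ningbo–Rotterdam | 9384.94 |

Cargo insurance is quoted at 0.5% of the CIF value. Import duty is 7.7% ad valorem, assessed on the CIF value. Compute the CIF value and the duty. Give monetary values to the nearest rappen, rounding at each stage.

CIF value: CHF 270344.68; import duty: CHF 20816.54

Let C be the CIF value. C = EXW price + pre-shipment costs + freight + 0.5% × C
C − 0.5% × C = 257151.98 + 1238.29 + 329.82 + 887.93 + 9384.94
0.995 × C = 268992.96
C = 268992.96 / 0.995 = 270344.68
Insurance premium = 0.5% × 270344.68 = 1351.72
Import duty = 270344.68 × 7.7% = 20816.54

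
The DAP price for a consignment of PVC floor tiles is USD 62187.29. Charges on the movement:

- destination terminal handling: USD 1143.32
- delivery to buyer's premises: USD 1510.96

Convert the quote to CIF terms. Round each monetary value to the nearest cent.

From DAP to CIF, the seller no longer bears: destination terminal, delivery.
CIF price = 62187.29 − 1143.32 − 1510.96 = 59533.01

CIF price: USD 59533.01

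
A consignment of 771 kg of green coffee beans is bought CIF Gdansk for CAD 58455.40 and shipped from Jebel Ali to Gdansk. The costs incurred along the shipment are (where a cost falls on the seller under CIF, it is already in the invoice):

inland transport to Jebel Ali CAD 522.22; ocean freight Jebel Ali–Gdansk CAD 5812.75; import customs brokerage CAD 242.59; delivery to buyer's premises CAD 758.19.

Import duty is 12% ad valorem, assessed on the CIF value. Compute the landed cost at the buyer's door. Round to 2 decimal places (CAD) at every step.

Total landed cost: CAD 66470.83

CIF: the seller pays costs through ocean freight and marine insurance to the destination port.
Already in the invoice (seller's account under CIF): inland to port, freight — exclude.
The CIF price already equals the CIF value: 58455.40
Import duty = 58455.40 × 12% = 7014.65
Buyer bears: brokerage 242.59 + delivery 758.19 + duty 7014.65 = 8015.43
Landed cost = invoice 58455.40 + 8015.43 = 66470.83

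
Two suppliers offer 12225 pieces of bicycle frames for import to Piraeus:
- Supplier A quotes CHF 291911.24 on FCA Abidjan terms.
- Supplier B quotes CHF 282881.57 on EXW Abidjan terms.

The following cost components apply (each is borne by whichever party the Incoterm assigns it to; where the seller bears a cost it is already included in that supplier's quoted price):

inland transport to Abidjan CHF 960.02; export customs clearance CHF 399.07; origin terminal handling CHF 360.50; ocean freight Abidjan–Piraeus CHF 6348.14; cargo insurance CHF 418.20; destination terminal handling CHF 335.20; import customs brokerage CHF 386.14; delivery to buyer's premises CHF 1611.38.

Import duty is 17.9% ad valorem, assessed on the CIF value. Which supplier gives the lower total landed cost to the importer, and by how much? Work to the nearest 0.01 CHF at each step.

Supplier B is cheaper by CHF 9043.62

Supplier A (FCA):
CIF value = FCA price + origin terminal + freight + insurance = 291911.24 + 360.50 + 6348.14 + 418.20 = 299038.08
Import duty = 299038.08 × 17.9% = 53527.82
Buyer bears (A): 360.50 + 6348.14 + 418.20 + 335.20 + 386.14 + 1611.38 = 9459.56
Landed cost (A) = invoice 291911.24 + 9459.56 + duty 53527.82 = 354898.62
Supplier B (EXW):
CIF value = EXW price + inland to port + export clearance + origin terminal + freight + insurance = 282881.57 + 960.02 + 399.07 + 360.50 + 6348.14 + 418.20 = 291367.50
Import duty = 291367.50 × 17.9% = 52154.78
Buyer bears (B): 960.02 + 399.07 + 360.50 + 6348.14 + 418.20 + 335.20 + 386.14 + 1611.38 = 10818.65
Landed cost (B) = invoice 282881.57 + 10818.65 + duty 52154.78 = 345855.00
Difference = |354898.62 − 345855.00| = 9043.62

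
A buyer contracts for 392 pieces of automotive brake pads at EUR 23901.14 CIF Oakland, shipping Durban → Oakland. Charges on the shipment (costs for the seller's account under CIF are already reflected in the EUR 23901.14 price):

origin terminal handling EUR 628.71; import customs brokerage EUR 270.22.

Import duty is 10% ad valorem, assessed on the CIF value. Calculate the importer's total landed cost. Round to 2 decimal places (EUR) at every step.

Total landed cost: EUR 26561.47

CIF: the seller pays costs through ocean freight and marine insurance to the destination port.
Already in the invoice (seller's account under CIF): origin terminal — exclude.
The CIF price already equals the CIF value: 23901.14
Import duty = 23901.14 × 10% = 2390.11
Buyer bears: brokerage 270.22 + duty 2390.11 = 2660.33
Landed cost = invoice 23901.14 + 2660.33 = 26561.47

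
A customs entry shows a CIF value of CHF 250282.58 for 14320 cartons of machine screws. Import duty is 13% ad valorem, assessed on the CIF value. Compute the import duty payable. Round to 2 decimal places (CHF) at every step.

Import duty = 250282.58 × 13% = 32536.74

Import duty: CHF 32536.74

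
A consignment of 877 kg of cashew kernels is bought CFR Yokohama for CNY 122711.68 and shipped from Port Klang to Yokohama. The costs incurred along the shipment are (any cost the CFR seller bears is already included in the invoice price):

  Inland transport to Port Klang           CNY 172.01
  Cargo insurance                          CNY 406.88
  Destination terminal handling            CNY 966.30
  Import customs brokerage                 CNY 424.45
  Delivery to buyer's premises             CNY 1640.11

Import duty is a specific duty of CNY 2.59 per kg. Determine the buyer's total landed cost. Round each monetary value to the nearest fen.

CFR: the seller pays costs through ocean freight to the destination port, but not insurance.
Already in the invoice (seller's account under CFR): inland to port — exclude.
CIF value = CFR price + insurance = 122711.68 + 406.88 = 123118.56
Import duty = 877 × 2.59 = 2271.43
Buyer bears: insurance 406.88 + destination terminal 966.30 + brokerage 424.45 + delivery 1640.11 + duty 2271.43 = 5709.17
Landed cost = invoice 122711.68 + 5709.17 = 128420.85

Total landed cost: CNY 128420.85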